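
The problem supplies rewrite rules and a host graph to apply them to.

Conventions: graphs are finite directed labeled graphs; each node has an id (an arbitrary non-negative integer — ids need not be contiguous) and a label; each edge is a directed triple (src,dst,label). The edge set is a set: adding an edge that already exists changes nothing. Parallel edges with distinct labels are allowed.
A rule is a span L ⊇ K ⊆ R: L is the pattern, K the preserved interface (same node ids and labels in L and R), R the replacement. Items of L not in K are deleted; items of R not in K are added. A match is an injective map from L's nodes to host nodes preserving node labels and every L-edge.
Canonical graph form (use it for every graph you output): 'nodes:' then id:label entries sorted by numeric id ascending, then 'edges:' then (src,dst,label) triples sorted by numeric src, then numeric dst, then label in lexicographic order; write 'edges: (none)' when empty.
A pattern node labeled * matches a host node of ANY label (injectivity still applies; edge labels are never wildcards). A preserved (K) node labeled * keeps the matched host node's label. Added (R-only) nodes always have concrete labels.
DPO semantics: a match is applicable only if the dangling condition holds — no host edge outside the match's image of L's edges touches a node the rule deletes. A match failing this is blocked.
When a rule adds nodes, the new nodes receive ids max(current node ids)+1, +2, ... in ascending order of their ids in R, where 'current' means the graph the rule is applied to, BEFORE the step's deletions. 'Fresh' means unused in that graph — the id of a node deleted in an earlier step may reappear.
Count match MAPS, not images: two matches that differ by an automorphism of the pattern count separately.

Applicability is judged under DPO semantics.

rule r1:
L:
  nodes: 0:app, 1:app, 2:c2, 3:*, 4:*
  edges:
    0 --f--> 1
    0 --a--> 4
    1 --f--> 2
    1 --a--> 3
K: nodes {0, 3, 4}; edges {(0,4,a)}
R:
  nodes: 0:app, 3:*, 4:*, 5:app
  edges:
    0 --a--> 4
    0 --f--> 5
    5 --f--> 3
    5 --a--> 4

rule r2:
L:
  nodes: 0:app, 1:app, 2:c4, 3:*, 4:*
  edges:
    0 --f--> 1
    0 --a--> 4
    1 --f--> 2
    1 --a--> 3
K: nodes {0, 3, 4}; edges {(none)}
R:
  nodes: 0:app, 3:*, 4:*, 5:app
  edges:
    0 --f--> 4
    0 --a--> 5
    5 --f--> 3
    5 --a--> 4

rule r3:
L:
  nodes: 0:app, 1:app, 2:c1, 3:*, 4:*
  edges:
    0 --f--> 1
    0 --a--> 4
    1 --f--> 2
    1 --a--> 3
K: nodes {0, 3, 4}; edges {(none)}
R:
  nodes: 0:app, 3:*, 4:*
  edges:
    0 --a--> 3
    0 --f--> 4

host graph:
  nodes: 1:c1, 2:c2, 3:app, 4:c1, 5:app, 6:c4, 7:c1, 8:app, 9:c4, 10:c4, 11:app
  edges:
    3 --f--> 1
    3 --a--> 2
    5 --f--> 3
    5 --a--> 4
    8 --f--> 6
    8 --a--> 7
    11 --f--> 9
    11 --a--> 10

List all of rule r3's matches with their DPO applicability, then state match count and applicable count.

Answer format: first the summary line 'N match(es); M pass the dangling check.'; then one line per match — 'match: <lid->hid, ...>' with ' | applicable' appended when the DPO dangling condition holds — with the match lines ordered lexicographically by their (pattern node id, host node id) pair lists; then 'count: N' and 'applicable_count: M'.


1 match(es); 1 pass the dangling check.
match: 0->5, 1->3, 2->1, 3->2, 4->4 | applicable
count: 1
applicable_count: 1


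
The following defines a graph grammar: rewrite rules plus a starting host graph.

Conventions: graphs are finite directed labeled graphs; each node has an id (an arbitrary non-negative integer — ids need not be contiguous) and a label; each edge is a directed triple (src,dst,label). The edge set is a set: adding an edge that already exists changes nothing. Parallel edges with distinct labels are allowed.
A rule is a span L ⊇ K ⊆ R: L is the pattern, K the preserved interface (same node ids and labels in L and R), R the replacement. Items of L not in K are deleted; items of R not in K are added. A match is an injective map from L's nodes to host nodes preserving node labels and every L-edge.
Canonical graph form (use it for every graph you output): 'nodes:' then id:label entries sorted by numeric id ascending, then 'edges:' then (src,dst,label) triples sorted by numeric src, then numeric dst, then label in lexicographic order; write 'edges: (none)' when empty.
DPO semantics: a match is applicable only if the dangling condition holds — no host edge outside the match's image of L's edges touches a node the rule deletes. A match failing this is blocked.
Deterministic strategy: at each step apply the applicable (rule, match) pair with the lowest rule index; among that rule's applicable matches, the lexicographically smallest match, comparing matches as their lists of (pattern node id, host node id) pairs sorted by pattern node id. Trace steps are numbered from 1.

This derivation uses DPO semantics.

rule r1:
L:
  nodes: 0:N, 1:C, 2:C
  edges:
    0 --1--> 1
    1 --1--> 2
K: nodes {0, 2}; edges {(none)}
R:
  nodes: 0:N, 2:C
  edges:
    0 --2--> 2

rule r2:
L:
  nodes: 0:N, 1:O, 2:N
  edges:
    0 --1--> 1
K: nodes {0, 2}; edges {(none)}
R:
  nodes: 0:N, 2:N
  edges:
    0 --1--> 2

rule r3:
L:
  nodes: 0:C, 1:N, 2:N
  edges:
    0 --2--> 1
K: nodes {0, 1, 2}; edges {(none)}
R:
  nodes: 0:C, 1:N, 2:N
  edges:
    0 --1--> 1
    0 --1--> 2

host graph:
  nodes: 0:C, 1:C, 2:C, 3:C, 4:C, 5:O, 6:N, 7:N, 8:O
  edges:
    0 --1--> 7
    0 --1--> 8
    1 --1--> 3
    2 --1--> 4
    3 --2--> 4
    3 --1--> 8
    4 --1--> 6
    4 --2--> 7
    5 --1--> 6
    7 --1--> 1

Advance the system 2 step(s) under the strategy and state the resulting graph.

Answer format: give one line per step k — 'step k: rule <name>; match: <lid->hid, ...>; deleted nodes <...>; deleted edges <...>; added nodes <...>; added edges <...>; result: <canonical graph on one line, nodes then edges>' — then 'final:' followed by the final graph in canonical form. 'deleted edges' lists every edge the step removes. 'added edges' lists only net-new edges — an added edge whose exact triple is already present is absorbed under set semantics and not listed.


step 1: rule r1; match: 0->7, 1->1, 2->3; deleted nodes 1; deleted edges (1,3,1); (7,1,1); added nodes (none); added edges (7,3,2); result: nodes: 0:C, 2:C, 3:C, 4:C, 5:O, 6:N, 7:N, 8:O edges: (0,7,1); (0,8,1); (2,4,1); (3,4,2); (3,8,1); (4,6,1); (4,7,2); (5,6,1); (7,3,2)
step 2: rule r3; match: 0->4, 1->7, 2->6; deleted nodes (none); deleted edges (4,7,2); added nodes (none); added edges (4,7,1); result: nodes: 0:C, 2:C, 3:C, 4:C, 5:O, 6:N, 7:N, 8:O edges: (0,7,1); (0,8,1); (2,4,1); (3,4,2); (3,8,1); (4,6,1); (4,7,1); (5,6,1); (7,3,2)
final:
nodes: 0:C, 2:C, 3:C, 4:C, 5:O, 6:N, 7:N, 8:O
edges: (0,7,1); (0,8,1); (2,4,1); (3,4,2); (3,8,1); (4,6,1); (4,7,1); (5,6,1); (7,3,2)


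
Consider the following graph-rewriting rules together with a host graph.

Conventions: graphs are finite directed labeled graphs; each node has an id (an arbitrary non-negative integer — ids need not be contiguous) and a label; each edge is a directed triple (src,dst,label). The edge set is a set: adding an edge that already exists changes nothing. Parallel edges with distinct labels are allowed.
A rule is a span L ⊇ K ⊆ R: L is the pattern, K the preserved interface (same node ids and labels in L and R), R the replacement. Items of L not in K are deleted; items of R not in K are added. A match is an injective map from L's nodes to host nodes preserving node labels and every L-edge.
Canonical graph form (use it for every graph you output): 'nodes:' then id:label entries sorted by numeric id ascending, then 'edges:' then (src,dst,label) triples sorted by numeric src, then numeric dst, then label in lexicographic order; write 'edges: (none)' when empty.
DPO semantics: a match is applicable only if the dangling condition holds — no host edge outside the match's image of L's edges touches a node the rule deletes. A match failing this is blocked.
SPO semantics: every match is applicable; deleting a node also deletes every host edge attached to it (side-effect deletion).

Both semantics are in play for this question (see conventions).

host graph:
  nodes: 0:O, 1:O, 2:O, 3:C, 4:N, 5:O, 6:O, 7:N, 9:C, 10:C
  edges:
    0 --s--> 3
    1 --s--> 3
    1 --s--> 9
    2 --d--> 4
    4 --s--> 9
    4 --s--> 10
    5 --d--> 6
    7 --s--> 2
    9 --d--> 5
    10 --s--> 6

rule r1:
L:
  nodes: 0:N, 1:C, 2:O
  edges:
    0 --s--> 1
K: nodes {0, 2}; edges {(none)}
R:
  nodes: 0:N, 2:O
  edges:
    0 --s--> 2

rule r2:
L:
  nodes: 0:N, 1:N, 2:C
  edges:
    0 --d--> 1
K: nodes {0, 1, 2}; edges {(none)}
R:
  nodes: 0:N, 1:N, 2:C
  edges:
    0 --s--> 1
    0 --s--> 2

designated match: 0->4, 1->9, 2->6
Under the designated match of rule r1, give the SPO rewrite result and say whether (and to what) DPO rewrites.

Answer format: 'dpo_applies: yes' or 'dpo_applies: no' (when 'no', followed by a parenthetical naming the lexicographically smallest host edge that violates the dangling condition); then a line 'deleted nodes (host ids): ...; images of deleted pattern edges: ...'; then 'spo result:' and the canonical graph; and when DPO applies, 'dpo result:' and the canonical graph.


dpo_applies: no
(the rule deletes node 9, which keeps host edge (1,9,s) outside the match image — the dangling condition fails, DPO blocks; SPO proceeds and side-deletes such edges)
deleted nodes (host ids): 9; images of deleted pattern edges: (4,9,s)
spo result:
nodes: 0:O, 1:O, 2:O, 3:C, 4:N, 5:O, 6:O, 7:N, 10:C
edges: (0,3,s); (1,3,s); (2,4,d); (4,6,s); (4,10,s); (5,6,d); (7,2,s); (10,6,s)


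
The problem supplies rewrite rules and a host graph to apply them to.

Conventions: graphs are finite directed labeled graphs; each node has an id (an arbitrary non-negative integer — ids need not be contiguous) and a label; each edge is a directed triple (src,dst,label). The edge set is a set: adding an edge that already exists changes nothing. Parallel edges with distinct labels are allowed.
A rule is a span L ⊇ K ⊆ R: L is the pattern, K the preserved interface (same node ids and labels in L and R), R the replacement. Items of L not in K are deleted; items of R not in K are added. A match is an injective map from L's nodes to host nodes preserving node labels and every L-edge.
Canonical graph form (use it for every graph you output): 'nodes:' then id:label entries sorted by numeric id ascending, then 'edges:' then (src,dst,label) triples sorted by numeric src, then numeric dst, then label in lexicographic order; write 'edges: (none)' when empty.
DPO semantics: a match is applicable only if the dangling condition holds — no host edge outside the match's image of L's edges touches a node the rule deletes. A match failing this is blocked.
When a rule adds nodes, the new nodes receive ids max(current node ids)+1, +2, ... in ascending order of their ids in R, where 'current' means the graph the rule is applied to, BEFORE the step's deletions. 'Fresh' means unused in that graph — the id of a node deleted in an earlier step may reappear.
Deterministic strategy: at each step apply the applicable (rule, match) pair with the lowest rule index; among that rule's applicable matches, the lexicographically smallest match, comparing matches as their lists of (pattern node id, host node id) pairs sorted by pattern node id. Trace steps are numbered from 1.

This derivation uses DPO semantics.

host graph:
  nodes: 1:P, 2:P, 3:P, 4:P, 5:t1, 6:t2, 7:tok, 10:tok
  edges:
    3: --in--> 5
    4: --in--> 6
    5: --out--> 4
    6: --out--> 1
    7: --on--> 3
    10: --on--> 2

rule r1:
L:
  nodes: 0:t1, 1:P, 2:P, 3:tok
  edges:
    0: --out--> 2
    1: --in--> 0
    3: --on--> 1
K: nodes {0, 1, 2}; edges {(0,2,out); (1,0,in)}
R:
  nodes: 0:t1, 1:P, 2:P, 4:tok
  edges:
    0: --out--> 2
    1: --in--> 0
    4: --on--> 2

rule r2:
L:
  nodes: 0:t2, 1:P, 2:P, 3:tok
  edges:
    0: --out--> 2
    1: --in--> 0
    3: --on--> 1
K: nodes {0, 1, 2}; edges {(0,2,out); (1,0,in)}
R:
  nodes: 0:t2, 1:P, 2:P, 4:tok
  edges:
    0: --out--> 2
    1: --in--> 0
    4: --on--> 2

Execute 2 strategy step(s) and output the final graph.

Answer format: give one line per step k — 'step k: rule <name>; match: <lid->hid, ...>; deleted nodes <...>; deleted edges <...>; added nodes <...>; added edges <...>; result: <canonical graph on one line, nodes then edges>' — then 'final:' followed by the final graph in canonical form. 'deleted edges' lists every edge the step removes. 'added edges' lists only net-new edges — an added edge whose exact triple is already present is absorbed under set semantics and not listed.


step 1: rule r1; match: 0->5, 1->3, 2->4, 3->7; deleted nodes 7; deleted edges (7,3,on); added nodes 11; added edges (11,4,on); result: nodes: 1:P, 2:P, 3:P, 4:P, 5:t1, 6:t2, 10:tok, 11:tok edges: (3,5,in); (4,6,in); (5,4,out); (6,1,out); (10,2,on); (11,4,on)
step 2: rule r2; match: 0->6, 1->4, 2->1, 3->11; deleted nodes 11; deleted edges (11,4,on); added nodes 12; added edges (12,1,on); result: nodes: 1:P, 2:P, 3:P, 4:P, 5:t1, 6:t2, 10:tok, 12:tok edges: (3,5,in); (4,6,in); (5,4,out); (6,1,out); (10,2,on); (12,1,on)
final:
nodes: 1:P, 2:P, 3:P, 4:P, 5:t1, 6:t2, 10:tok, 12:tok
edges: (3,5,in); (4,6,in); (5,4,out); (6,1,out); (10,2,on); (12,1,on)


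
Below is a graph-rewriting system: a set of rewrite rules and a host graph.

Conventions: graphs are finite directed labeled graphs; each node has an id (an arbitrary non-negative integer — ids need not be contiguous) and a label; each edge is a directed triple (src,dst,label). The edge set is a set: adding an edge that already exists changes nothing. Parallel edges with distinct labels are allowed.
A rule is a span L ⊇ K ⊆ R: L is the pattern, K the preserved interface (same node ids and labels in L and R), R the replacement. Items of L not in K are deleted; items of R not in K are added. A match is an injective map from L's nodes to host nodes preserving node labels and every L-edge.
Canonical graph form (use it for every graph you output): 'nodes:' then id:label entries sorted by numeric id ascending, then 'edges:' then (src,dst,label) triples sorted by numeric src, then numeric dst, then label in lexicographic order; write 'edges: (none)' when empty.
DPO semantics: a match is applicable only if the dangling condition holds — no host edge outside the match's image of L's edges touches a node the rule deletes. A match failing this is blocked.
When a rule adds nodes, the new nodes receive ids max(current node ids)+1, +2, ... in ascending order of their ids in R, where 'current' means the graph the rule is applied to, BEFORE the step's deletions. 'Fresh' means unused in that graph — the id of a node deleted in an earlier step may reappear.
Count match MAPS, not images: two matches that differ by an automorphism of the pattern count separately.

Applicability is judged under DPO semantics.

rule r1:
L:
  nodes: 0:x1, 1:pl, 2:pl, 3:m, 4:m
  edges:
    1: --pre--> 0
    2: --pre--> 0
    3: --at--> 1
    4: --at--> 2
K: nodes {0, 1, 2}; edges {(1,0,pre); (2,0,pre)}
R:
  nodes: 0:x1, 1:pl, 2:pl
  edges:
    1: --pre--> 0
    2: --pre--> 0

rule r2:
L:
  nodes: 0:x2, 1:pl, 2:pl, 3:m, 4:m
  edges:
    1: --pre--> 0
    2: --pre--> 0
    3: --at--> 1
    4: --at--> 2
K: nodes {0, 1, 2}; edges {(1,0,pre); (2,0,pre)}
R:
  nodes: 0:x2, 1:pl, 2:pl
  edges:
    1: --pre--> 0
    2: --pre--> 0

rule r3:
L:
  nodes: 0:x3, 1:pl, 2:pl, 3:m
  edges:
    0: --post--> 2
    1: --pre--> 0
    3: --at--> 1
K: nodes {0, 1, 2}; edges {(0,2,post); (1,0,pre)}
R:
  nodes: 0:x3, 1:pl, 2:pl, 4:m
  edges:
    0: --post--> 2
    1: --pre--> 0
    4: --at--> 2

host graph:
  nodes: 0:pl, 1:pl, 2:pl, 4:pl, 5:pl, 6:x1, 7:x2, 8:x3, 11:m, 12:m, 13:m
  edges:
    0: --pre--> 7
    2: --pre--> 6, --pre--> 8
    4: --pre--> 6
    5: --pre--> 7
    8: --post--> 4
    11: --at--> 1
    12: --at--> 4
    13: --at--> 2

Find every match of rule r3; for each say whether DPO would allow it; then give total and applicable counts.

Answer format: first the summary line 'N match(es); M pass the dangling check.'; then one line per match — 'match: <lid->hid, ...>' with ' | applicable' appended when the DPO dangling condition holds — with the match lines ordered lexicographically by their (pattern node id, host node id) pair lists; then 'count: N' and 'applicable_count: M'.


1 match(es); 1 pass the dangling check.
match: 0->8, 1->2, 2->4, 3->13 | applicable
count: 1
applicable_count: 1


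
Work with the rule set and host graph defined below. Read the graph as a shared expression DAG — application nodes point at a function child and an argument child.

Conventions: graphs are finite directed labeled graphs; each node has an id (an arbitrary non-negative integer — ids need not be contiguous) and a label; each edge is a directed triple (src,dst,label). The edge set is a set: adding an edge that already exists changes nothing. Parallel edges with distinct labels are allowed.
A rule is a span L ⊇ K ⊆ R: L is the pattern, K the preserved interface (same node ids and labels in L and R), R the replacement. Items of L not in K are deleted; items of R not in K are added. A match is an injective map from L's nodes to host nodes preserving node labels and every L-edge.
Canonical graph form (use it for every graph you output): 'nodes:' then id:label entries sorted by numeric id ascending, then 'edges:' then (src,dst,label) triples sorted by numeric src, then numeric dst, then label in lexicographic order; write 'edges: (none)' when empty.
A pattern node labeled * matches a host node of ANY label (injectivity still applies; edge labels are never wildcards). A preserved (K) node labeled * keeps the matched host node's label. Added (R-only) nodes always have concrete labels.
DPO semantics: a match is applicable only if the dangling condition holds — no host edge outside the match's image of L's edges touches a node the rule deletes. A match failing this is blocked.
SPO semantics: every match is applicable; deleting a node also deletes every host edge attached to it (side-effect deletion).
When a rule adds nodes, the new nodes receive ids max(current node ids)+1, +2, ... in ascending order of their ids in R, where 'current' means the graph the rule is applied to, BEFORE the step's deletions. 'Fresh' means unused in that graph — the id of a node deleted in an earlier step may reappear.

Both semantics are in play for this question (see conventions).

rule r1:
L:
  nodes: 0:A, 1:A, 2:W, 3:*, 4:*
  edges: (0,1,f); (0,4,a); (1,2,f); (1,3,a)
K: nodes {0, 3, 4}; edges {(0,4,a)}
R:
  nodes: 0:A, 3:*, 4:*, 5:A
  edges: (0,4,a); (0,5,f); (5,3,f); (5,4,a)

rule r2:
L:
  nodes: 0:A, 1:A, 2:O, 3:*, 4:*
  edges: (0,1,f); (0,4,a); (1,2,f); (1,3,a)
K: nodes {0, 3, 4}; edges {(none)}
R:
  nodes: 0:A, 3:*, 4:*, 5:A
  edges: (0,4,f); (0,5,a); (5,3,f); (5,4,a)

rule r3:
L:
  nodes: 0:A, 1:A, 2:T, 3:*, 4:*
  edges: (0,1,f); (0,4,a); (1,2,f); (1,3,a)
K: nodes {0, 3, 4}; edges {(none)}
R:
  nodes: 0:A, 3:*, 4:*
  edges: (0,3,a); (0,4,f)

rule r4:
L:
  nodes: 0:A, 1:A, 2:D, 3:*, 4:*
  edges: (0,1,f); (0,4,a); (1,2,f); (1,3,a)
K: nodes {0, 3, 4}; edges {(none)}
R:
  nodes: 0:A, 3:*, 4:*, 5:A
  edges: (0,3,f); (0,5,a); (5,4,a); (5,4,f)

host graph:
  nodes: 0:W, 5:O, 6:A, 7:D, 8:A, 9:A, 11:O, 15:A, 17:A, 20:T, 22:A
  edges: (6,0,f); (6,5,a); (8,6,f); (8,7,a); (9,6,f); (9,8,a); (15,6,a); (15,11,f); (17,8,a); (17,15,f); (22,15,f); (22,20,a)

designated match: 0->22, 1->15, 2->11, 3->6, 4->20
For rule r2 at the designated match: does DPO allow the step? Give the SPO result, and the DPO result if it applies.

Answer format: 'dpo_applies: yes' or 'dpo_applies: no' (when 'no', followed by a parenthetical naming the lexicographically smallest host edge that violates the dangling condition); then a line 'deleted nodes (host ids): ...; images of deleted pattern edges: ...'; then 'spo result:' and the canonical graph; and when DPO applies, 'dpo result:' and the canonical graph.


dpo_applies: no
(the rule deletes node 15, which keeps host edge (17,15,f) outside the match image — the dangling condition fails, DPO blocks; SPO proceeds and side-deletes such edges)
deleted nodes (host ids): 11, 15; images of deleted pattern edges: (15,6,a); (15,11,f); (22,15,f); (22,20,a)
spo result:
nodes: 0:W, 5:O, 6:A, 7:D, 8:A, 9:A, 17:A, 20:T, 22:A, 23:A
edges: (6,0,f); (6,5,a); (8,6,f); (8,7,a); (9,6,f); (9,8,a); (17,8,a); (22,20,f); (22,23,a); (23,6,f); (23,20,a)


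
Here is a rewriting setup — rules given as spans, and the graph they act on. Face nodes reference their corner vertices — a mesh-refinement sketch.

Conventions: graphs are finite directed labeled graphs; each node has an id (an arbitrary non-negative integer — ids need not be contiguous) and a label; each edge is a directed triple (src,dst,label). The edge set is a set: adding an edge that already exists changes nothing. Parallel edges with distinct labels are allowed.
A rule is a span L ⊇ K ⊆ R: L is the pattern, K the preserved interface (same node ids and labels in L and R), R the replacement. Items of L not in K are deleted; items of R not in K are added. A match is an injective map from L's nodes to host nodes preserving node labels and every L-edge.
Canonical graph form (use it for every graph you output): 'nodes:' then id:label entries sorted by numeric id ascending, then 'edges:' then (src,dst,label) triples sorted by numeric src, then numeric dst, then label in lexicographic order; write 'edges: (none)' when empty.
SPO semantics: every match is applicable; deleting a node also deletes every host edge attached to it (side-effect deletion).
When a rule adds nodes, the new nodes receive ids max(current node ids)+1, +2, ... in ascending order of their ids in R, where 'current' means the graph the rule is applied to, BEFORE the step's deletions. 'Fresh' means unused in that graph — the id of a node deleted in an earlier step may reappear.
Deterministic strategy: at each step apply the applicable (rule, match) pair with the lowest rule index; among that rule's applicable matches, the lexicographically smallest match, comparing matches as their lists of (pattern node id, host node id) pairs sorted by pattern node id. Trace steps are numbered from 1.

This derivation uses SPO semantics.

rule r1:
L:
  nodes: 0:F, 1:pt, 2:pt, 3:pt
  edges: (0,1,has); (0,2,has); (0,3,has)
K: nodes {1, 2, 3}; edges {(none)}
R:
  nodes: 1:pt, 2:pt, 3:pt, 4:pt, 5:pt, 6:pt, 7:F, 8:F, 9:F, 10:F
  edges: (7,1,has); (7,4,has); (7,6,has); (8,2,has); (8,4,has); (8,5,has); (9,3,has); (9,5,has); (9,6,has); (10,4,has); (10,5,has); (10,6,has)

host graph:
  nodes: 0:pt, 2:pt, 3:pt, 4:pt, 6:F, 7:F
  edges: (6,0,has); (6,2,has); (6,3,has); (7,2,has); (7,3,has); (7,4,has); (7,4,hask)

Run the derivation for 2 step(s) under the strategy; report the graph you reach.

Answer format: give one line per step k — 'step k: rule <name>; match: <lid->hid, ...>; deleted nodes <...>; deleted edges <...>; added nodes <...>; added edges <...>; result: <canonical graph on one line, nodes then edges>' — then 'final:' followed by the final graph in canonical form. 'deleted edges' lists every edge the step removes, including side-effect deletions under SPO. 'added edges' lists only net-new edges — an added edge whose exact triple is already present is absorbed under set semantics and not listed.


step 1: rule r1; match: 0->6, 1->0, 2->2, 3->3; deleted nodes 6; deleted edges (6,0,has); (6,2,has); (6,3,has); added nodes 8, 9, 10, 11, 12, 13, 14; added edges (11,0,has); (11,8,has); (11,10,has); (12,2,has); (12,8,has); (12,9,has); (13,3,has); (13,9,has); (13,10,has); (14,8,has); (14,9,has); (14,10,has); result: nodes: 0:pt, 2:pt, 3:pt, 4:pt, 7:F, 8:pt, 9:pt, 10:pt, 11:F, 12:F, 13:F, 14:F edges: (7,2,has); (7,3,has); (7,4,has); (7,4,hask); (11,0,has); (11,8,has); (11,10,has); (12,2,has); (12,8,has); (12,9,has); (13,3,has); (13,9,has); (13,10,has); (14,8,has); (14,9,has); (14,10,has)
step 2: rule r1; match: 0->7, 1->2, 2->3, 3->4; deleted nodes 7; deleted edges (7,2,has); (7,3,has); (7,4,has); (7,4,hask); added nodes 15, 16, 17, 18, 19, 20, 21; added edges (18,2,has); (18,15,has); (18,17,has); (19,3,has); (19,15,has); (19,16,has); (20,4,has); (20,16,has); (20,17,has); (21,15,has); (21,16,has); (21,17,has); result: nodes: 0:pt, 2:pt, 3:pt, 4:pt, 8:pt, 9:pt, 10:pt, 11:F, 12:F, 13:F, 14:F, 15:pt, 16:pt, 17:pt, 18:F, 19:F, 20:F, 21:F edges: (11,0,has); (11,8,has); (11,10,has); (12,2,has); (12,8,has); (12,9,has); (13,3,has); (13,9,has); (13,10,has); (14,8,has); (14,9,has); (14,10,has); (18,2,has); (18,15,has); (18,17,has); (19,3,has); (19,15,has); (19,16,has); (20,4,has); (20,16,has); (20,17,has); (21,15,has); (21,16,has); (21,17,has)
final:
nodes: 0:pt, 2:pt, 3:pt, 4:pt, 8:pt, 9:pt, 10:pt, 11:F, 12:F, 13:F, 14:F, 15:pt, 16:pt, 17:pt, 18:F, 19:F, 20:F, 21:F
edges: (11,0,has); (11,8,has); (11,10,has); (12,2,has); (12,8,has); (12,9,has); (13,3,has); (13,9,has); (13,10,has); (14,8,has); (14,9,has); (14,10,has); (18,2,has); (18,15,has); (18,17,has); (19,3,has); (19,15,has); (19,16,has); (20,4,has); (20,16,has); (20,17,has); (21,15,has); (21,16,has); (21,17,has)


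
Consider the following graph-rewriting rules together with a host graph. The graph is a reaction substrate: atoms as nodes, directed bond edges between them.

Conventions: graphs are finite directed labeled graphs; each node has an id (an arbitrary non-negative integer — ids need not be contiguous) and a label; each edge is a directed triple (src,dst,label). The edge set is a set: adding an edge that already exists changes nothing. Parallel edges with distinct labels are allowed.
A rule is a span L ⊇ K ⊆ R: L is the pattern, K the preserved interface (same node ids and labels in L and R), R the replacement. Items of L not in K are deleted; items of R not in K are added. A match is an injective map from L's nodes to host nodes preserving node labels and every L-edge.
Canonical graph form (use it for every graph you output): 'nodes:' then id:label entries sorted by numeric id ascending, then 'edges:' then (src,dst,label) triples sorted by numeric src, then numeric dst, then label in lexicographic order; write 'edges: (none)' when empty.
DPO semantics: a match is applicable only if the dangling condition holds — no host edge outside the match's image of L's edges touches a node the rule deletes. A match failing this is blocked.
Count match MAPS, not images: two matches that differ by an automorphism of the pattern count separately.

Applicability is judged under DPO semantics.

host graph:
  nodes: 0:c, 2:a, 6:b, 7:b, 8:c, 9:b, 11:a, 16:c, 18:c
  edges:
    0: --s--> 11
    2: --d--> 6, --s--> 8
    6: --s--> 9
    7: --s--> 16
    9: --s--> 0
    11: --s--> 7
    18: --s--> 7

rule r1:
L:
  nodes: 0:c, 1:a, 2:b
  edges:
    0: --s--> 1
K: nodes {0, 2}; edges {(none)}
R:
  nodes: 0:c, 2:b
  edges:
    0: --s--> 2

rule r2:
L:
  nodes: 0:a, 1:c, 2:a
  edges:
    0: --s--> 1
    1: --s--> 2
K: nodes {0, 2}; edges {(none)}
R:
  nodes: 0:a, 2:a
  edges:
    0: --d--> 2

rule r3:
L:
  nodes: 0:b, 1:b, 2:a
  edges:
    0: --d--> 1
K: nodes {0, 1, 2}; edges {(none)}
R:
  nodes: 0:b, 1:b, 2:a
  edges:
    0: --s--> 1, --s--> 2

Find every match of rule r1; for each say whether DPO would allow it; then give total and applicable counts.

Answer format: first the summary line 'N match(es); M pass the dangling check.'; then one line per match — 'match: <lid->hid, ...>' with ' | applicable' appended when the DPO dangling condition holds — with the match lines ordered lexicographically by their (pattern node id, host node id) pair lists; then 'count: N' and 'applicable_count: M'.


3 match(es); 0 pass the dangling check.
match: 0->0, 1->11, 2->6
match: 0->0, 1->11, 2->7
match: 0->0, 1->11, 2->9
count: 3
applicable_count: 0


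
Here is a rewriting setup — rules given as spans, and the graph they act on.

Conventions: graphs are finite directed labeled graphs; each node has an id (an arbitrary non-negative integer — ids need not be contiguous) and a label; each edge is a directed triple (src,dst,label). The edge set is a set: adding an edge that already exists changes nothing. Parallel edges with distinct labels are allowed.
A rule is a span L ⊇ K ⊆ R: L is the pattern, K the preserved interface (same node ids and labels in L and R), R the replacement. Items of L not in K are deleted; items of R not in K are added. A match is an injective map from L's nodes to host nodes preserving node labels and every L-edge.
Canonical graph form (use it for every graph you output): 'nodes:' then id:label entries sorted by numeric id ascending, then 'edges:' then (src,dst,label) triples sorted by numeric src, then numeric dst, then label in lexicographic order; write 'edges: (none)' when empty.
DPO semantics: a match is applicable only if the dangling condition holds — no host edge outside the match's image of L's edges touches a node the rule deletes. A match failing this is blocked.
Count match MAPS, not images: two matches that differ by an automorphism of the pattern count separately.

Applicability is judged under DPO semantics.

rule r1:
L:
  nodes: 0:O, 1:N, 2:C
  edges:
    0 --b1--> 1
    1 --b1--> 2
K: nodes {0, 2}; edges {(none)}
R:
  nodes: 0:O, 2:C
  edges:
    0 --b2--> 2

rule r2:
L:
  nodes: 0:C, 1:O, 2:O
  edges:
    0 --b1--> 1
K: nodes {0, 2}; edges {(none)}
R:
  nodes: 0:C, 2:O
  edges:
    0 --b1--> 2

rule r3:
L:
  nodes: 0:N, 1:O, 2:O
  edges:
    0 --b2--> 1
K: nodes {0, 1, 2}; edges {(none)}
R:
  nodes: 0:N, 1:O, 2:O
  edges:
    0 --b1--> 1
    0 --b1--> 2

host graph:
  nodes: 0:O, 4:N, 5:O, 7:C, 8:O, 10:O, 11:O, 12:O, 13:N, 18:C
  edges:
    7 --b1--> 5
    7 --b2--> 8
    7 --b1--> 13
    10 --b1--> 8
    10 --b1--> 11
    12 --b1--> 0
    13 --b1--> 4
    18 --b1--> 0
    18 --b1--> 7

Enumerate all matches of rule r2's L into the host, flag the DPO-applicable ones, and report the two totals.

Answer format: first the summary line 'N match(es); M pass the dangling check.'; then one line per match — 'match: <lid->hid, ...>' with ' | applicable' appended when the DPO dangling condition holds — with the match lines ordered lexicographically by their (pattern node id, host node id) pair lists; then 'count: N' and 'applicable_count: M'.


10 match(es); 5 pass the dangling check.
match: 0->7, 1->5, 2->0 | applicable
match: 0->7, 1->5, 2->8 | applicable
match: 0->7, 1->5, 2->10 | applicable
match: 0->7, 1->5, 2->11 | applicable
match: 0->7, 1->5, 2->12 | applicable
match: 0->18, 1->0, 2->5
match: 0->18, 1->0, 2->8
match: 0->18, 1->0, 2->10
match: 0->18, 1->0, 2->11
match: 0->18, 1->0, 2->12
count: 10
applicable_count: 5


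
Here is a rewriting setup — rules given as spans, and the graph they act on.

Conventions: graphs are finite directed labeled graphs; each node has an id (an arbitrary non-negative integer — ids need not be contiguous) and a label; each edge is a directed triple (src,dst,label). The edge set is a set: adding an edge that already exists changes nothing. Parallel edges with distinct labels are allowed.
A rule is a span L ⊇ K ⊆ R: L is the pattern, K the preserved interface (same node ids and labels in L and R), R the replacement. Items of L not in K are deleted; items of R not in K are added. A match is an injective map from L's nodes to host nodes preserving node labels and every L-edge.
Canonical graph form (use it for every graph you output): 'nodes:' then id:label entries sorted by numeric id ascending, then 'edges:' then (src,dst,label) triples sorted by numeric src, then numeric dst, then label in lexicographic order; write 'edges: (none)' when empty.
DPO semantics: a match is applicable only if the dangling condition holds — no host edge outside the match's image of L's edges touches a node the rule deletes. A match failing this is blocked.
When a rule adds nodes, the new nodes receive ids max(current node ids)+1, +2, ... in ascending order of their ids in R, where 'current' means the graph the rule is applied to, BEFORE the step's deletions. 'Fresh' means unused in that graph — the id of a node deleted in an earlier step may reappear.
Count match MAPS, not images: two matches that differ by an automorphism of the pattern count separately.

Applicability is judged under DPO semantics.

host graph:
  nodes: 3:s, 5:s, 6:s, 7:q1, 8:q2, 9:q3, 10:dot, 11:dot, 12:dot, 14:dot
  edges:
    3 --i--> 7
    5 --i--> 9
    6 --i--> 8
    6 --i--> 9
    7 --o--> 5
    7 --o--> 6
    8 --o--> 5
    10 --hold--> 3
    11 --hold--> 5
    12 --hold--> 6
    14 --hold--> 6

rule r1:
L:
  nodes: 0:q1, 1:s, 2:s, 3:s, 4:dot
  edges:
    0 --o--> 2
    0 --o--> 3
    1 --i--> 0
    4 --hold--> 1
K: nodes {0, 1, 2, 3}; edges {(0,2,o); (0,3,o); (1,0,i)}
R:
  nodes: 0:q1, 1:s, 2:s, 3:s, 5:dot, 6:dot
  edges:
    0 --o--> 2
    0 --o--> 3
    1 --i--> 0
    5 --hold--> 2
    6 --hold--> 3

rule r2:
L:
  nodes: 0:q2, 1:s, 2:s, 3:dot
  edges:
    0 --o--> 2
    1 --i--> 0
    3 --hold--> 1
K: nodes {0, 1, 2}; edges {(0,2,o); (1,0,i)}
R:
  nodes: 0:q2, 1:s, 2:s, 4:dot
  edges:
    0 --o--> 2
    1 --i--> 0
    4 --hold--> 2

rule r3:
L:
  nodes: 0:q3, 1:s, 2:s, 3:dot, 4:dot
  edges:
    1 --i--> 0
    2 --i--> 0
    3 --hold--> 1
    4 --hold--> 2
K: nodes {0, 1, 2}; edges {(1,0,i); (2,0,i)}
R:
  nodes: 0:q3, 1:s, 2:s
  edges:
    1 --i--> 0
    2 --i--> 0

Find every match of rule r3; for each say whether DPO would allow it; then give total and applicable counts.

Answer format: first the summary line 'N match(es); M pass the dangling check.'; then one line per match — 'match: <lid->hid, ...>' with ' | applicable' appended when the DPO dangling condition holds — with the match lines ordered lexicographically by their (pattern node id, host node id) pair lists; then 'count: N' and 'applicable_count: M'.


4 match(es); 4 pass the dangling check.
match: 0->9, 1->5, 2->6, 3->11, 4->12 | applicable
match: 0->9, 1->5, 2->6, 3->11, 4->14 | applicable
match: 0->9, 1->6, 2->5, 3->12, 4->11 | applicable
match: 0->9, 1->6, 2->5, 3->14, 4->11 | applicable
count: 4
applicable_count: 4


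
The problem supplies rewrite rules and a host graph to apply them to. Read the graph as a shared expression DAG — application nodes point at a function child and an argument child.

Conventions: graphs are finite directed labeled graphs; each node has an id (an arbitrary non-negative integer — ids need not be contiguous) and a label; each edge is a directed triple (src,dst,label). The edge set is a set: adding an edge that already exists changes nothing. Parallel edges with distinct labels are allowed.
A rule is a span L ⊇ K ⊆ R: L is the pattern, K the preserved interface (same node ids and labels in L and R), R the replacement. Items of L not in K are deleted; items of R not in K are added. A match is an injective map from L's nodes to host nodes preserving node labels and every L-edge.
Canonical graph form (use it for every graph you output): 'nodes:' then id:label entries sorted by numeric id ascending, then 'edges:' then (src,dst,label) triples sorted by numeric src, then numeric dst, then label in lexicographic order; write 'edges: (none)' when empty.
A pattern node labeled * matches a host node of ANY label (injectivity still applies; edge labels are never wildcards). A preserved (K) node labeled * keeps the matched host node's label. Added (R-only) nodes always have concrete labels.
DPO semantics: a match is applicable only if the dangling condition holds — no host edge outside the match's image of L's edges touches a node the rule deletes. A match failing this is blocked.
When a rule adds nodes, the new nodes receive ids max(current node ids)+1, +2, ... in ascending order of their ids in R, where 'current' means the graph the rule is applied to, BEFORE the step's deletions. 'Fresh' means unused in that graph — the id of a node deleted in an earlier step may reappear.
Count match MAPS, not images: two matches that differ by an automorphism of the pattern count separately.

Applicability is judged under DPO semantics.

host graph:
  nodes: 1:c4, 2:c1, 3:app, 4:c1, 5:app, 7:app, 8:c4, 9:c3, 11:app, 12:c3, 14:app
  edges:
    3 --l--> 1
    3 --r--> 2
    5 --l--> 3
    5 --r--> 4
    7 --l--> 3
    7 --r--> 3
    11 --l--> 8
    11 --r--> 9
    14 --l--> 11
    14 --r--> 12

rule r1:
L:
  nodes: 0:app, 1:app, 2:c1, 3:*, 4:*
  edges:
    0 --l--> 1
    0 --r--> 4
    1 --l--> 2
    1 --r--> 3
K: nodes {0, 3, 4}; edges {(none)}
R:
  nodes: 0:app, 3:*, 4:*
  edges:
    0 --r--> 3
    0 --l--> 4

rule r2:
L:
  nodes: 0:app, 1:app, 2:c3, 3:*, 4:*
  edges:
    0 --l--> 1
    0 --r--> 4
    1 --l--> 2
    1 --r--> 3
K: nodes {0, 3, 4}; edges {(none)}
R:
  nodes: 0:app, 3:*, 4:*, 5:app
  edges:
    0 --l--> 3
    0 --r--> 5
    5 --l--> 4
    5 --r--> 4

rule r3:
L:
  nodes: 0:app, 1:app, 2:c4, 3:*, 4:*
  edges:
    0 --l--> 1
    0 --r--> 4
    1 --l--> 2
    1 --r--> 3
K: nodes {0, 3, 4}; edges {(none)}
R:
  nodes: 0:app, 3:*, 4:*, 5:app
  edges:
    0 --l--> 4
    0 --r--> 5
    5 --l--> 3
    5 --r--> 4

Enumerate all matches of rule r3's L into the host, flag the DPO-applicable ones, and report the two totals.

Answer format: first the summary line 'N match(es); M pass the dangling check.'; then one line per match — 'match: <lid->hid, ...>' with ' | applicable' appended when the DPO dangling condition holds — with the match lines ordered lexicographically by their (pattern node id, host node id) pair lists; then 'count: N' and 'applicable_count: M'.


2 match(es); 1 pass the dangling check.
match: 0->5, 1->3, 2->1, 3->2, 4->4
match: 0->14, 1->11, 2->8, 3->9, 4->12 | applicable
count: 2
applicable_count: 1


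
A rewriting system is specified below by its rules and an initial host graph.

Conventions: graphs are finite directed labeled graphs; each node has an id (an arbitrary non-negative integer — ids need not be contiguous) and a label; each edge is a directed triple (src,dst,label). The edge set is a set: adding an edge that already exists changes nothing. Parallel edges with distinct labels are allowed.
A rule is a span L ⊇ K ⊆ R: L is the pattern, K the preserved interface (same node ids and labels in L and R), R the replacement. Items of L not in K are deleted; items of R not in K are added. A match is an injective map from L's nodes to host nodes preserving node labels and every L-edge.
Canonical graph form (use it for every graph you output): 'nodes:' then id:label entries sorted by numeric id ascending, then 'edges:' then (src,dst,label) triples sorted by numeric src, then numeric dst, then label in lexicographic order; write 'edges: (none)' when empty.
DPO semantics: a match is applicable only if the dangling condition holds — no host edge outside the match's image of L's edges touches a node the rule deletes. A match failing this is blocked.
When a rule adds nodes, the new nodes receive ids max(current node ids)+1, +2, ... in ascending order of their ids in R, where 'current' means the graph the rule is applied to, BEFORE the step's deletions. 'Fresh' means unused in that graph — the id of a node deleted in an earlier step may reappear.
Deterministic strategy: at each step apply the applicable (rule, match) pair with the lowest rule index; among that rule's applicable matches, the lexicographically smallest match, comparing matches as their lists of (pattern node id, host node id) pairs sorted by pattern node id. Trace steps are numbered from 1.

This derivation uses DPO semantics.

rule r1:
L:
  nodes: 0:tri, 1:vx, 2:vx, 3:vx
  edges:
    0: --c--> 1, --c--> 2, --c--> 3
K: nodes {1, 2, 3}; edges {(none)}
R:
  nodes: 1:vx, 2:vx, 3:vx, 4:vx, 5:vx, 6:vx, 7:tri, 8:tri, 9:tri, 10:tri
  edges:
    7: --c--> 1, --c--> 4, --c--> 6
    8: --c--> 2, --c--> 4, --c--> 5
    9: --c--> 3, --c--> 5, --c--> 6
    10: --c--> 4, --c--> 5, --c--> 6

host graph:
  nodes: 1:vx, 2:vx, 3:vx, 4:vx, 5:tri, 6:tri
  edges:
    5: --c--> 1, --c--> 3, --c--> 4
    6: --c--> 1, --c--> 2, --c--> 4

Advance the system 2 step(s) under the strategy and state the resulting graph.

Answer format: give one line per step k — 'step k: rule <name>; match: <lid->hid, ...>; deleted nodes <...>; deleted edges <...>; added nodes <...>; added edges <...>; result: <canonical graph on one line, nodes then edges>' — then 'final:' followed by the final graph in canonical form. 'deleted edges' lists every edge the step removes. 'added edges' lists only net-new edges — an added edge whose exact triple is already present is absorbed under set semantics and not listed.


step 1: rule r1; match: 0->5, 1->1, 2->3, 3->4; deleted nodes 5; deleted edges (5,1,c); (5,3,c); (5,4,c); added nodes 7, 8, 9, 10, 11, 12, 13; added edges (10,1,c); (10,7,c); (10,9,c); (11,3,c); (11,7,c); (11,8,c); (12,4,c); (12,8,c); (12,9,c); (13,7,c); (13,8,c); (13,9,c); result: nodes: 1:vx, 2:vx, 3:vx, 4:vx, 6:tri, 7:vx, 8:vx, 9:vx, 10:tri, 11:tri, 12:tri, 13:tri edges: (6,1,c); (6,2,c); (6,4,c); (10,1,c); (10,7,c); (10,9,c); (11,3,c); (11,7,c); (11,8,c); (12,4,c); (12,8,c); (12,9,c); (13,7,c); (13,8,c); (13,9,c)
step 2: rule r1; match: 0->6, 1->1, 2->2, 3->4; deleted nodes 6; deleted edges (6,1,c); (6,2,c); (6,4,c); added nodes 14, 15, 16, 17, 18, 19, 20; added edges (17,1,c); (17,14,c); (17,16,c); (18,2,c); (18,14,c); (18,15,c); (19,4,c); (19,15,c); (19,16,c); (20,14,c); (20,15,c); (20,16,c); result: nodes: 1:vx, 2:vx, 3:vx, 4:vx, 7:vx, 8:vx, 9:vx, 10:tri, 11:tri, 12:tri, 13:tri, 14:vx, 15:vx, 16:vx, 17:tri, 18:tri, 19:tri, 20:tri edges: (10,1,c); (10,7,c); (10,9,c); (11,3,c); (11,7,c); (11,8,c); (12,4,c); (12,8,c); (12,9,c); (13,7,c); (13,8,c); (13,9,c); (17,1,c); (17,14,c); (17,16,c); (18,2,c); (18,14,c); (18,15,c); (19,4,c); (19,15,c); (19,16,c); (20,14,c); (20,15,c); (20,16,c)
final:
nodes: 1:vx, 2:vx, 3:vx, 4:vx, 7:vx, 8:vx, 9:vx, 10:tri, 11:tri, 12:tri, 13:tri, 14:vx, 15:vx, 16:vx, 17:tri, 18:tri, 19:tri, 20:tri
edges: (10,1,c); (10,7,c); (10,9,c); (11,3,c); (11,7,c); (11,8,c); (12,4,c); (12,8,c); (12,9,c); (13,7,c); (13,8,c); (13,9,c); (17,1,c); (17,14,c); (17,16,c); (18,2,c); (18,14,c); (18,15,c); (19,4,c); (19,15,c); (19,16,c); (20,14,c); (20,15,c); (20,16,c)
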